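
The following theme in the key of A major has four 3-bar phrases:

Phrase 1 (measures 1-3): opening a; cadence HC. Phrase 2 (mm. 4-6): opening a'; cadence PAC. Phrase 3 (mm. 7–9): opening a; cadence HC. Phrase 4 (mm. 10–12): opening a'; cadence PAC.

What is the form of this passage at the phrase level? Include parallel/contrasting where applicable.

repeated period

The cadence pattern HC–PAC–HC–PAC is weak–strong twice, and phrases 3–4 restate phrases 1–2: a period heard twice, not a double period (which would end weakly at phrase 2).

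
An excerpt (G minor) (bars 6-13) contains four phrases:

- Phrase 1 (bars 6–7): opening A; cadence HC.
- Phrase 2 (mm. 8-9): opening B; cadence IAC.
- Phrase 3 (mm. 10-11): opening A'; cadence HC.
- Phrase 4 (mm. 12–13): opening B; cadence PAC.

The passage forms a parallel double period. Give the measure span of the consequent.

In a double period the first pair of phrases (ending imperfect authentic cadence) is the large antecedent and the second pair (ending perfect authentic cadence) is the large consequent; the consequent is measures 10–13.

measures 10–13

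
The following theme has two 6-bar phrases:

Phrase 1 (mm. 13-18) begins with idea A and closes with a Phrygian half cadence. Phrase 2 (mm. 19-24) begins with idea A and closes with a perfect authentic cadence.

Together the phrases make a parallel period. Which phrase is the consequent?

The phrase ending with the weaker cadence (Phrygian half cadence) is the antecedent; the one ending more conclusively (perfect authentic cadence) is the consequent. The consequent is phrase 2.

phrase 2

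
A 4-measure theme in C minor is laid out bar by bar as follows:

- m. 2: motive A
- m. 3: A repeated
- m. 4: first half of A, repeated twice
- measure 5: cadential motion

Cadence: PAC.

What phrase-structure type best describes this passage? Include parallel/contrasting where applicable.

Basic idea (bar 2) + its repetition (measure 3) form the presentation; fragmentation and cadence (measures 4–5) form the continuation — the 4-bar whole is a sentence.

sentence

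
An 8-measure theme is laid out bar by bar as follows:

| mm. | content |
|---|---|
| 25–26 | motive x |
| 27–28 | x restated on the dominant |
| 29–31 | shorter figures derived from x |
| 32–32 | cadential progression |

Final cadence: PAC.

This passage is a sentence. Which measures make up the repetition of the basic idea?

measures 27–28

The presentation of a sentence is the basic idea (bars 25-26) plus its repetition (measures 27-28); the repetition of the basic idea is therefore mm. 27–28.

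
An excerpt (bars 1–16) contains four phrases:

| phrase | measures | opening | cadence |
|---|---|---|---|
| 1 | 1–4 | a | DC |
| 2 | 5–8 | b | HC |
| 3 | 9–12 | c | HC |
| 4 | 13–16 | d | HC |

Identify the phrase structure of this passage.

Phrase 4 ends with a half cadence, no stronger than phrase 2's half cadence, so the four phrases do not form a double period; nor do phrases 3–4 duplicate 1–2, so it is not a repeated period. With no phrase reaching a conclusive cadence, the passage is a phrase group.

phrase group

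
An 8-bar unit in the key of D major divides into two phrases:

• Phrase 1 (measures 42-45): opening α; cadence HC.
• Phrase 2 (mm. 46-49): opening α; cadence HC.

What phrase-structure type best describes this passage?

repeated phrase

Both phrases have the same opening (α) and the same cadence (half cadence): the second is a restatement, not a consequent, so this is a repeated phrase rather than a period.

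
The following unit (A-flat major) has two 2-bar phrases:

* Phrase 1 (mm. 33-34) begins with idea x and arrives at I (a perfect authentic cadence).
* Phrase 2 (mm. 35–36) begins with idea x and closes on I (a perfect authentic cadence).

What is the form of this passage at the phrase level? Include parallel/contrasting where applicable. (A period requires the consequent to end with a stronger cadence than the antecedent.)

repeated phrase

Both phrases have the same opening (x) and the same cadence (perfect authentic cadence): the second is a restatement, not a consequent, so this is a repeated phrase rather than a period.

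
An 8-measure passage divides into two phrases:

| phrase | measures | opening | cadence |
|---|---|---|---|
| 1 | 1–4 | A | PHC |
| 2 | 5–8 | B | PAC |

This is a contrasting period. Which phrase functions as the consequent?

The phrase ending with the weaker cadence (Phrygian half cadence) is the antecedent; the one ending more conclusively (perfect authentic cadence) is the consequent. The consequent is phrase 2.

phrase 2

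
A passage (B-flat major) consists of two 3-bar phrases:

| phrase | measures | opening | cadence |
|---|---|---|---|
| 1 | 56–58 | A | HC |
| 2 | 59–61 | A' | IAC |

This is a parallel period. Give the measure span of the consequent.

The phrase ending with the weaker cadence (half cadence) is the antecedent; the one ending more conclusively (imperfect authentic cadence) is the consequent. The consequent is measures 59–61.

measures 59–61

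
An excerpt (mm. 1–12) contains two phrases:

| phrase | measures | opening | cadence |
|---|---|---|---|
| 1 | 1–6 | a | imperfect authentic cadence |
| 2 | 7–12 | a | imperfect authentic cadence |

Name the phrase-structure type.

repeated phrase

Both phrases have the same opening (a) and the same cadence (imperfect authentic cadence): the second is a restatement, not a consequent, so this is a repeated phrase rather than a period.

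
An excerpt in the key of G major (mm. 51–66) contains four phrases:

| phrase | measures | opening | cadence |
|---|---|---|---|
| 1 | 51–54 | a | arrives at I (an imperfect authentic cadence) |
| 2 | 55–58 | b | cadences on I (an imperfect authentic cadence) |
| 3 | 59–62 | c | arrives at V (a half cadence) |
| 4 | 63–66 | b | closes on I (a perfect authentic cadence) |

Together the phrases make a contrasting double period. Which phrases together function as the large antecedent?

In a double period the first pair of phrases (ending imperfect authentic cadence) is the large antecedent and the second pair (ending perfect authentic cadence) is the large consequent; the antecedent is phrases 1 and 2.

phrases 1 and 2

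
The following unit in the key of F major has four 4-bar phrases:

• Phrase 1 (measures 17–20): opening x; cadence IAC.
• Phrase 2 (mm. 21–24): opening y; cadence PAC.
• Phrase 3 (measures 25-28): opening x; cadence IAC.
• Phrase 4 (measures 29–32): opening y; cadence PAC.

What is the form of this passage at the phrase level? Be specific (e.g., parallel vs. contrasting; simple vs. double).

repeated period

The cadence pattern IAC–PAC–IAC–PAC is weak–strong twice, and phrases 3–4 restate phrases 1–2: a period heard twice, not a double period (which would end weakly at phrase 2).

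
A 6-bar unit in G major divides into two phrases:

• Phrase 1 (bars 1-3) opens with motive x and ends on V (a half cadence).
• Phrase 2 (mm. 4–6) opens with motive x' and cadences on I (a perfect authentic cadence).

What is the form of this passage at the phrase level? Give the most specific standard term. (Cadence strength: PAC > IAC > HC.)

Phrase 1 ends with a half cadence (weaker) and phrase 2 with a perfect authentic cadence (stronger): antecedent + consequent = a period.
The two phrases open with the same material (x / x'), so the period is parallel.

parallel period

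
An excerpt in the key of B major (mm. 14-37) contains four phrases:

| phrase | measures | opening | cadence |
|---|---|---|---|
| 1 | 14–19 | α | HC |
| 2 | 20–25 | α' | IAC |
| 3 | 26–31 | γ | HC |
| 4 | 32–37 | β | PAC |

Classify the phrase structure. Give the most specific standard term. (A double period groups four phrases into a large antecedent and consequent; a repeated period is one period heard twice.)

Four phrases in two halves: the first half (measures 14–25) ends with an imperfect authentic cadence, the second (mm. 26-37) with a perfect authentic cadence — a large antecedent–consequent pair, i.e. a double period.
Phrase 3 begins with different material from phrase 1, making it contrasting.

contrasting double period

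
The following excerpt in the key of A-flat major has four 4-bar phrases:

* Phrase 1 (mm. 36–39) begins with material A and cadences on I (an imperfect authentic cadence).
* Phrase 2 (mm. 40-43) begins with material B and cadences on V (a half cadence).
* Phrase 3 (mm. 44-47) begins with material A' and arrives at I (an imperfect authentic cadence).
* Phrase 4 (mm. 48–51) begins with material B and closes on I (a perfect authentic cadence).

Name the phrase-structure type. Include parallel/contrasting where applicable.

parallel double period

Four phrases in two halves: the first half (measures 36-43) ends with a half cadence, the second (mm. 44-51) with a perfect authentic cadence — a large antecedent–consequent pair, i.e. a double period.
Phrase 3 begins with the same material as phrase 1, making it parallel.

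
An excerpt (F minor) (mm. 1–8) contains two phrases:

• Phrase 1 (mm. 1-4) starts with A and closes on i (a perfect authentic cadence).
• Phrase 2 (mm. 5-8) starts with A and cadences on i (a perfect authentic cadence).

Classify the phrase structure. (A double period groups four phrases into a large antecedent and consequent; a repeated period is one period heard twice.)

Both phrases have the same opening (A) and the same cadence (perfect authentic cadence): the second is a restatement, not a consequent, so this is a repeated phrase rather than a period.

repeated phrase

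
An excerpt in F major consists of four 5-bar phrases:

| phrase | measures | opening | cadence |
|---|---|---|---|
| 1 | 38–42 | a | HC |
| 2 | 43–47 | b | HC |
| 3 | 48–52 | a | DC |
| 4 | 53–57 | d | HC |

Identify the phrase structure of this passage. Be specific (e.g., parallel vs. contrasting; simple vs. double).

phrase group

Phrase 4 ends with a half cadence, no stronger than phrase 2's half cadence, so the four phrases do not form a double period; nor do phrases 3–4 duplicate 1–2, so it is not a repeated period. With no phrase reaching a conclusive cadence, the passage is a phrase group.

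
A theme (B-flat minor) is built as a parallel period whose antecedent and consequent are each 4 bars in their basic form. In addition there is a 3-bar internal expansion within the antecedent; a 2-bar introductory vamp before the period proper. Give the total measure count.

Basic parallel period: 4 + 4 = 8 bars.
8 (basic form) + 3 (internal expansion) + 2 (introduction) = 13.

13 measures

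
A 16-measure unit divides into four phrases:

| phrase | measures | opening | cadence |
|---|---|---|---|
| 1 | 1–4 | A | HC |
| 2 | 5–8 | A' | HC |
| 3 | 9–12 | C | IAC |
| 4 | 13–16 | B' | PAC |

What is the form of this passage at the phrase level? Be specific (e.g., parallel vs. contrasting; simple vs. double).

contrasting double period

Four phrases in two halves: the first half (mm. 1–8) ends with a half cadence, the second (mm. 9–16) with a perfect authentic cadence — a large antecedent–consequent pair, i.e. a double period.
Phrase 3 begins with different material from phrase 1, making it contrasting.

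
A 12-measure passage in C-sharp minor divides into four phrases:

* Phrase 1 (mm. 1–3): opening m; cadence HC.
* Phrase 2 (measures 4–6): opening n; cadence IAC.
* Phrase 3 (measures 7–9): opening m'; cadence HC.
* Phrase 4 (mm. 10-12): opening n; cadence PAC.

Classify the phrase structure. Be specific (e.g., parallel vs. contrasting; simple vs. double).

Four phrases in two halves: the first half (mm. 1–6) ends with an imperfect authentic cadence, the second (bars 7–12) with a perfect authentic cadence — a large antecedent–consequent pair, i.e. a double period.
Phrase 3 begins with the same material as phrase 1, making it parallel.

parallel double period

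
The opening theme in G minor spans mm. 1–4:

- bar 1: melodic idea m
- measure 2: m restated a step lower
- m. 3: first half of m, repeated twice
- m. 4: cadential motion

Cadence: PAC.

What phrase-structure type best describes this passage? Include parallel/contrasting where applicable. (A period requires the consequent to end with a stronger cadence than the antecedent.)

Basic idea (measure 1) + its repetition (bar 2) form the presentation; fragmentation and cadence (mm. 3–4) form the continuation — the 4-bar whole is a sentence.

sentence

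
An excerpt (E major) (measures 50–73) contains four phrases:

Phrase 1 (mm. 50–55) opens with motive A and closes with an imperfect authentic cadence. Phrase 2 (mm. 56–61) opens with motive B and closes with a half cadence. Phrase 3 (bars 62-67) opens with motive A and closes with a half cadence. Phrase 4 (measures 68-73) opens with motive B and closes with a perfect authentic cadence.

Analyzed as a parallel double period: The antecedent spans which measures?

In a double period the four phrases pair into a large antecedent (phrases 1–2, ending half cadence) and a large consequent (phrases 3–4, ending perfect authentic cadence). The antecedent spans mm. 50-61.

measures 50–61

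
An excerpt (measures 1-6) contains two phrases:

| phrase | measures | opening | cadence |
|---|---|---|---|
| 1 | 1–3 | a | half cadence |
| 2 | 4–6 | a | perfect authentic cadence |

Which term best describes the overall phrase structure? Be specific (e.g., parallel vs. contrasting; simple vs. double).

parallel period

Phrase 1 ends with a half cadence (weaker) and phrase 2 with a perfect authentic cadence (stronger): antecedent + consequent = a period.
The two phrases open with the same material (a / a), so the period is parallel.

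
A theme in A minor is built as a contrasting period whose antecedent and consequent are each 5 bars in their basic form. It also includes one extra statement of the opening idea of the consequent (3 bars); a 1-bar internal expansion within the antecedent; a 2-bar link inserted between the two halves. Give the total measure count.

Basic contrasting period: 5 + 5 = 10 bars.
10 (basic form) + 3 (extra statement) + 1 (internal expansion) + 2 (link) = 16.

16 measures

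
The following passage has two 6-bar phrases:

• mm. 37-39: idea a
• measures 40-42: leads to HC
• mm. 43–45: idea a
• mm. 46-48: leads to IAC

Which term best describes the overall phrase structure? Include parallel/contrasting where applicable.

parallel period

Phrase 1 ends with a half cadence (weaker) and phrase 2 with an imperfect authentic cadence (stronger): antecedent + consequent = a period.
The two phrases open with the same material (a / a), so the period is parallel.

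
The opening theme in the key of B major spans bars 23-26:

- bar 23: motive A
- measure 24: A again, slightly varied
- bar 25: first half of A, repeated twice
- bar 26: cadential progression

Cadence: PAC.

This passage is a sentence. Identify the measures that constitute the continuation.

After the presentation (mm. 23–24), the continuation covers the fragmentation through the cadence: measures 25–26.

measures 25–26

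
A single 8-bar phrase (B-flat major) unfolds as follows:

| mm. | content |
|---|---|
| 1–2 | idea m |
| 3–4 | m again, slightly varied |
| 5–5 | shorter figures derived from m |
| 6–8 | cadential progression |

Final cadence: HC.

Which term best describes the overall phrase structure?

Basic idea (mm. 1–2) + its repetition (measures 3–4) form the presentation; fragmentation and cadence (measures 5–8) form the continuation — the 8-bar whole is a sentence.

sentence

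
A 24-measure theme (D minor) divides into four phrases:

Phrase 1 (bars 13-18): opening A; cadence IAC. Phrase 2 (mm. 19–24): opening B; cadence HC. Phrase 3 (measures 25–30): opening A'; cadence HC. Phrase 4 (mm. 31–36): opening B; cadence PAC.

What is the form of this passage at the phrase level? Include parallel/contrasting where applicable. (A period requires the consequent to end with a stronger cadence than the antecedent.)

parallel double period

Four phrases in two halves: the first half (mm. 13–24) ends with a half cadence, the second (measures 25–36) with a perfect authentic cadence — a large antecedent–consequent pair, i.e. a double period.
Phrase 3 begins with the same material as phrase 1, making it parallel.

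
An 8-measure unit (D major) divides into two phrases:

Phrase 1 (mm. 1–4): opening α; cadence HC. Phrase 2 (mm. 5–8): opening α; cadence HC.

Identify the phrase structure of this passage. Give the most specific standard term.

Both phrases have the same opening (α) and the same cadence (half cadence): the second is a restatement, not a consequent, so this is a repeated phrase rather than a period.

repeated phrase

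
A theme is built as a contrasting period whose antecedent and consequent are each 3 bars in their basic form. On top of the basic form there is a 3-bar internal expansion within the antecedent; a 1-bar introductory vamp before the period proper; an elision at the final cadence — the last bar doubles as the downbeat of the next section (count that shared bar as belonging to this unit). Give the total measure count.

Basic contrasting period: 3 + 3 = 6 bars.
6 (basic form) + 3 (internal expansion) + 1 (introduction) = 10.
The elision shares a bar with the next section but does not change this unit's count.

10 measures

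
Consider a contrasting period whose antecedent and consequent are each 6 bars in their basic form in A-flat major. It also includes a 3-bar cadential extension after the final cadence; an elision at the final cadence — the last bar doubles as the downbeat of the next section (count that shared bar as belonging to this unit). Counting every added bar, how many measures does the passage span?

15 measures

Basic contrasting period: 6 + 6 = 12 bars.
12 (basic form) + 3 (cadential extension) = 15.
The elision shares a bar with the next section but does not change this unit's count.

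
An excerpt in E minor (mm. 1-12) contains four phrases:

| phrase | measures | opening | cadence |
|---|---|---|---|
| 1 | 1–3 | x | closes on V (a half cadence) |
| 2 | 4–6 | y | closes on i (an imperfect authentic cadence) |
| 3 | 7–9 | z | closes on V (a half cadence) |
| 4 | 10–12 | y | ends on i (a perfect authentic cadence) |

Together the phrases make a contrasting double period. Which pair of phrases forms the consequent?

In a double period the first pair of phrases (ending imperfect authentic cadence) is the large antecedent and the second pair (ending perfect authentic cadence) is the large consequent; the consequent is phrases 3 and 4.

phrases 3 and 4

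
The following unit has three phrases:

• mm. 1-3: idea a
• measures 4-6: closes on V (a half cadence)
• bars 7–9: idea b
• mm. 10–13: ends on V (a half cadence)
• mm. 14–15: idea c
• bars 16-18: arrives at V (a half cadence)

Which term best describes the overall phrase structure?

The final phrase closes with a half cadence, which is not stronger than the preceding half cadence; the 3 phrases lack an overall antecedent–consequent design and so form a phrase group.

phrase group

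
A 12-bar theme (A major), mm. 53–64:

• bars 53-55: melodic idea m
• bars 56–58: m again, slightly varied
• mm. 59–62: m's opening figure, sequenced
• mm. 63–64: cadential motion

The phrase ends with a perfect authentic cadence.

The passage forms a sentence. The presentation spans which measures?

measures 53–58

The presentation of a sentence is the basic idea (bars 53–55) plus its repetition (mm. 56–58); the presentation is therefore measures 53-58.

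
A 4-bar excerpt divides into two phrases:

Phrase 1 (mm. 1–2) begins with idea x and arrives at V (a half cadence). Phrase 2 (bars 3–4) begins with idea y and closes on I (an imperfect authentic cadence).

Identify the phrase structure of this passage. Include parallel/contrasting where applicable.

Phrase 1 ends with a half cadence (weaker) and phrase 2 with an imperfect authentic cadence (stronger): antecedent + consequent = a period.
The two phrases open with different material (x / y), so the period is contrasting.

contrasting period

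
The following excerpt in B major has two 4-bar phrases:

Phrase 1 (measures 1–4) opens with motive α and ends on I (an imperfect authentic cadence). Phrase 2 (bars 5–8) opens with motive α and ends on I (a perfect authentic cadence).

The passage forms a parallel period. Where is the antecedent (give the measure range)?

measures 1–4

The antecedent is the phrase ending with the weaker cadence (imperfect authentic cadence, phrase 1) and the consequent the one ending more conclusively (perfect authentic cadence, phrase 2); the antecedent is bars 1–4.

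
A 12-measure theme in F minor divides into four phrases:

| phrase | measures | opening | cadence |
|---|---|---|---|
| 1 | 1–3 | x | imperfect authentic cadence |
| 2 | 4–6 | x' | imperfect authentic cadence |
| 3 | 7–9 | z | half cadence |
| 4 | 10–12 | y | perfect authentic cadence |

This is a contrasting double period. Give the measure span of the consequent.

measures 7–12

In a double period the first pair of phrases (ending imperfect authentic cadence) is the large antecedent and the second pair (ending perfect authentic cadence) is the large consequent; the consequent is measures 7–12.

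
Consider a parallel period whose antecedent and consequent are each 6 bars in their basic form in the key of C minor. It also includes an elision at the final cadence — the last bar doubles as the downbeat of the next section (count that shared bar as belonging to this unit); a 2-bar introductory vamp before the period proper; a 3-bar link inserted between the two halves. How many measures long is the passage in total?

17 measures

Basic parallel period: 6 + 6 = 12 bars.
12 (basic form) + 2 (introduction) + 3 (link) = 17.
The elision shares a bar with the next section but does not change this unit's count.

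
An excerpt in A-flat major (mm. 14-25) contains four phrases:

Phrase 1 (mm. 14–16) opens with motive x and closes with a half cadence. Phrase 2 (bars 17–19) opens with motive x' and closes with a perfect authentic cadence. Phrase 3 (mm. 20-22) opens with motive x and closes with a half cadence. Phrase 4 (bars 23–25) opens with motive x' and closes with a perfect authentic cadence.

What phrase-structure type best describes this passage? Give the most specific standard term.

The cadence pattern HC–PAC–HC–PAC is weak–strong twice, and phrases 3–4 restate phrases 1–2: a period heard twice, not a double period (which would end weakly at phrase 2).

repeated period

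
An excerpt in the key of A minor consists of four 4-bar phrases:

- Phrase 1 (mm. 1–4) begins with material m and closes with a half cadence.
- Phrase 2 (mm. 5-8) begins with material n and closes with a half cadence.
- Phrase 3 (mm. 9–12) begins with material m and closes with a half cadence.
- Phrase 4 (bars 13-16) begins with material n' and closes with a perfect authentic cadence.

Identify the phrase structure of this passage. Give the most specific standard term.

Four phrases in two halves: the first half (mm. 1-8) ends with a half cadence, the second (bars 9–16) with a perfect authentic cadence — a large antecedent–consequent pair, i.e. a double period.
Phrase 3 begins with the same material as phrase 1, making it parallel.

parallel double period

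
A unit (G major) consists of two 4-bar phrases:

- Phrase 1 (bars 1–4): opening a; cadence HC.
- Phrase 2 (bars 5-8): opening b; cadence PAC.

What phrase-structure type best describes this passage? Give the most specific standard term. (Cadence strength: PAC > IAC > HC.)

contrasting period

Phrase 1 ends with a half cadence (weaker) and phrase 2 with a perfect authentic cadence (stronger): antecedent + consequent = a period.
The two phrases open with different material (a / b), so the period is contrasting.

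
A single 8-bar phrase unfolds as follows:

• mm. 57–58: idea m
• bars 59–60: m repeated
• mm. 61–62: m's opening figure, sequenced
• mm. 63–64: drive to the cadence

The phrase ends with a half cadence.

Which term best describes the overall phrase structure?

Basic idea (mm. 57-58) + its repetition (bars 59-60) form the presentation; fragmentation and cadence (mm. 61–64) form the continuation — the 8-bar whole is a sentence.

sentence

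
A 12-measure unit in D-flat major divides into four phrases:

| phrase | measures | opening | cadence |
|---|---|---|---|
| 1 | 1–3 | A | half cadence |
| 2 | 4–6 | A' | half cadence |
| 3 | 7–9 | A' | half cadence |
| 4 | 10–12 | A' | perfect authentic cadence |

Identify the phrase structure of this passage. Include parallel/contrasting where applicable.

Four phrases in two halves: the first half (mm. 1-6) ends with a half cadence, the second (mm. 7-12) with a perfect authentic cadence — a large antecedent–consequent pair, i.e. a double period.
Phrase 3 begins with the same material as phrase 1, making it parallel.

parallel double period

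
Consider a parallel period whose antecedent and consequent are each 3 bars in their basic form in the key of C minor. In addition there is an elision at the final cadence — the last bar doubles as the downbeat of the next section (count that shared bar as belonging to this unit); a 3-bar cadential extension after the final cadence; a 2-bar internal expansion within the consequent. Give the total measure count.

11 measures

Basic parallel period: 3 + 3 = 6 bars.
6 (basic form) + 3 (cadential extension) + 2 (internal expansion) = 11.
The elision shares a bar with the next section but does not change this unit's count.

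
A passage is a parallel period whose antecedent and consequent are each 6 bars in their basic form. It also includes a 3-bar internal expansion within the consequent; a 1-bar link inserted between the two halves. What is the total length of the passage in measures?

16 measures

Basic parallel period: 6 + 6 = 12 bars.
12 (basic form) + 3 (internal expansion) + 1 (link) = 16.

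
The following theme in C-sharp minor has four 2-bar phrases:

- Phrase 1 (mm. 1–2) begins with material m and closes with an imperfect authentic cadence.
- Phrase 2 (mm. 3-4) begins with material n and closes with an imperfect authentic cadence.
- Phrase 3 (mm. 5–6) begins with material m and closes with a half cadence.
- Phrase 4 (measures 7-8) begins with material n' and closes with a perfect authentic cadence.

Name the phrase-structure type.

parallel double period

Four phrases in two halves: the first half (measures 1-4) ends with an imperfect authentic cadence, the second (bars 5–8) with a perfect authentic cadence — a large antecedent–consequent pair, i.e. a double period.
Phrase 3 begins with the same material as phrase 1, making it parallel.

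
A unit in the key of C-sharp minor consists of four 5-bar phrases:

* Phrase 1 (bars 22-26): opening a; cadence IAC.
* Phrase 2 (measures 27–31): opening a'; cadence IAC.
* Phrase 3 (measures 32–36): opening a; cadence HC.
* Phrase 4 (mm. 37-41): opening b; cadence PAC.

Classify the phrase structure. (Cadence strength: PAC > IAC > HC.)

parallel double period

Four phrases in two halves: the first half (mm. 22–31) ends with an imperfect authentic cadence, the second (bars 32–41) with a perfect authentic cadence — a large antecedent–consequent pair, i.e. a double period.
Phrase 3 begins with the same material as phrase 1, making it parallel.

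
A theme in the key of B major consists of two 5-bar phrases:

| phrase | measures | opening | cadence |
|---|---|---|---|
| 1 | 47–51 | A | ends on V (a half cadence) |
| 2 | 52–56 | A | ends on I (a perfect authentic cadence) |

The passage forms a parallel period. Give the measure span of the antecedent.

measures 47–51

The phrase ending with the weaker cadence (half cadence) is the antecedent; the one ending more conclusively (perfect authentic cadence) is the consequent. The antecedent is measures 47–51.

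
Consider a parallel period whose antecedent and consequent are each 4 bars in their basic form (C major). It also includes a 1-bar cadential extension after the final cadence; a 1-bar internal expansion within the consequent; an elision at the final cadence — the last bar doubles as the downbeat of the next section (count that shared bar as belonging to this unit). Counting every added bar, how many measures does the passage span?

Basic parallel period: 4 + 4 = 8 bars.
8 (basic form) + 1 (cadential extension) + 1 (internal expansion) = 10.
The elision shares a bar with the next section but does not change this unit's count.

10 measures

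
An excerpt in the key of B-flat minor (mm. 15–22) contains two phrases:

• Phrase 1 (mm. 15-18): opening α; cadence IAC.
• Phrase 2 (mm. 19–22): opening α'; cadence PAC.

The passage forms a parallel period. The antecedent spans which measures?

The antecedent is the phrase ending with the weaker cadence (imperfect authentic cadence, phrase 1) and the consequent the one ending more conclusively (perfect authentic cadence, phrase 2); the antecedent is bars 15–18.

measures 15–18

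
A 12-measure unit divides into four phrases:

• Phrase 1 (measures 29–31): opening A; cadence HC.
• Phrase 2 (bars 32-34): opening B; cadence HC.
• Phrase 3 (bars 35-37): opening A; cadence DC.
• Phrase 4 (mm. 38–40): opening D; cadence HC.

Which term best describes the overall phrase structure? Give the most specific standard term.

phrase group

Phrase 4 ends with a half cadence, no stronger than phrase 2's half cadence, so the four phrases do not form a double period; nor do phrases 3–4 duplicate 1–2, so it is not a repeated period. With no phrase reaching a conclusive cadence, the passage is a phrase group.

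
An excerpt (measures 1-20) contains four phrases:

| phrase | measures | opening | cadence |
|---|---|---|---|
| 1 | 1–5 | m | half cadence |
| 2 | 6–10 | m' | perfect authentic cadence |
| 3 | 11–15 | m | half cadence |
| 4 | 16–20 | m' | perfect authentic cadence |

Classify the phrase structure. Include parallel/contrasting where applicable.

repeated period

The cadence pattern HC–PAC–HC–PAC is weak–strong twice, and phrases 3–4 restate phrases 1–2: a period heard twice, not a double period (which would end weakly at phrase 2).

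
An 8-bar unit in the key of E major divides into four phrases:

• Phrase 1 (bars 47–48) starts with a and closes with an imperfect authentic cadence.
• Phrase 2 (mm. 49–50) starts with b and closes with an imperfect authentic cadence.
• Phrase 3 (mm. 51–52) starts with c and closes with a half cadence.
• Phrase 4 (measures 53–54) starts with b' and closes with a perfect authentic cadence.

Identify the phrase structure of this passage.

contrasting double period

Four phrases in two halves: the first half (mm. 47–50) ends with an imperfect authentic cadence, the second (bars 51-54) with a perfect authentic cadence — a large antecedent–consequent pair, i.e. a double period.
Phrase 3 begins with different material from phrase 1, making it contrasting.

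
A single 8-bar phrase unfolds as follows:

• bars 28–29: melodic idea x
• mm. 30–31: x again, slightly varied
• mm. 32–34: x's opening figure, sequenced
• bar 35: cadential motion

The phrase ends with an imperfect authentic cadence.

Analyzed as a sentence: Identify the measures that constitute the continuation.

After the presentation (mm. 28–31), the continuation covers the fragmentation through the cadence: mm. 32–35.

measures 32–35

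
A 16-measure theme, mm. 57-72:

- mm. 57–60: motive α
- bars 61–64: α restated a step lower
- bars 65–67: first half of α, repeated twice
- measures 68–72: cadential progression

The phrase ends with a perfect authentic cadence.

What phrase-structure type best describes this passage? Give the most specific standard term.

Basic idea (mm. 57-60) + its repetition (measures 61–64) form the presentation; fragmentation and cadence (measures 65-72) form the continuation — the 16-bar whole is a sentence.

sentence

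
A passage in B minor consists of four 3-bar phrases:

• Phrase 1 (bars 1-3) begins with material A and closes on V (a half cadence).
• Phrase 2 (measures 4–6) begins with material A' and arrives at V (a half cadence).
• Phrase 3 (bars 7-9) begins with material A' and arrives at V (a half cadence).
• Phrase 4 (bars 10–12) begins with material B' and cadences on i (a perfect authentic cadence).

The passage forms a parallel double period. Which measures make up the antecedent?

measures 1–6

In a double period the four phrases pair into a large antecedent (phrases 1–2, ending half cadence) and a large consequent (phrases 3–4, ending perfect authentic cadence). The antecedent spans measures 1–6.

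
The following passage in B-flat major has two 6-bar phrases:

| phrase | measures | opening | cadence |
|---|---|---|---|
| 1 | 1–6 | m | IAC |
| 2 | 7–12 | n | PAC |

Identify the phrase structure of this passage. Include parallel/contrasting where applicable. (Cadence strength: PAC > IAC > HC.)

Phrase 1 ends with an imperfect authentic cadence (weaker) and phrase 2 with a perfect authentic cadence (stronger): antecedent + consequent = a period.
The two phrases open with different material (m / n), so the period is contrasting.

contrasting period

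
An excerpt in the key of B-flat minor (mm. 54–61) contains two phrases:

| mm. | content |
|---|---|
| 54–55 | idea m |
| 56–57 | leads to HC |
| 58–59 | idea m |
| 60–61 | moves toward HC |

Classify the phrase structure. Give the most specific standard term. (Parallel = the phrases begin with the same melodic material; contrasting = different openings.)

Both phrases have the same opening (m) and the same cadence (half cadence): the second is a restatement, not a consequent, so this is a repeated phrase rather than a period.

repeated phrase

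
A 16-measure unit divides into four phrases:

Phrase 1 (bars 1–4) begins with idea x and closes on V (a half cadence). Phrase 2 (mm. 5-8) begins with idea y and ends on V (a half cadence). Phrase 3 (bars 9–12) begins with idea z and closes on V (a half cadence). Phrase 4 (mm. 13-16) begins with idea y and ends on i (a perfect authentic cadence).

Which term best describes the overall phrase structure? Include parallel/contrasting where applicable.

Four phrases in two halves: the first half (bars 1–8) ends with a half cadence, the second (mm. 9-16) with a perfect authentic cadence — a large antecedent–consequent pair, i.e. a double period.
Phrase 3 begins with different material from phrase 1, making it contrasting.

contrasting double period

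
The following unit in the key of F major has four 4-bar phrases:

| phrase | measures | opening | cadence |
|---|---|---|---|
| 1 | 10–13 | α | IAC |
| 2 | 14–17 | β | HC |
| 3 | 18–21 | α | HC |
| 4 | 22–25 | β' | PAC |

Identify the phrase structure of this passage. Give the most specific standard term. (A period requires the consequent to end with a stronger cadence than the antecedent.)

Four phrases in two halves: the first half (mm. 10-17) ends with a half cadence, the second (measures 18–25) with a perfect authentic cadence — a large antecedent–consequent pair, i.e. a double period.
Phrase 3 begins with the same material as phrase 1, making it parallel.

parallel double period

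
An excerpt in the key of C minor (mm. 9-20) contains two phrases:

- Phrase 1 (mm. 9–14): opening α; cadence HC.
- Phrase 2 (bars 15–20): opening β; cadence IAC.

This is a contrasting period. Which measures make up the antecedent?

The phrase ending with the weaker cadence (half cadence) is the antecedent; the one ending more conclusively (imperfect authentic cadence) is the consequent. The antecedent is measures 9–14.

measures 9–14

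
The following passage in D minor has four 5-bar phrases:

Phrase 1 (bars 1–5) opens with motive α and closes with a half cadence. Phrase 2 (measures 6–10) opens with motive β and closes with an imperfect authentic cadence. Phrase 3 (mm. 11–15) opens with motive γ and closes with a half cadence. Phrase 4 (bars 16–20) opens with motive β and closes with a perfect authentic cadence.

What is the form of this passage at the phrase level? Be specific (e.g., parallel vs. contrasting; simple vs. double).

contrasting double period

Four phrases in two halves: the first half (measures 1–10) ends with an imperfect authentic cadence, the second (mm. 11–20) with a perfect authentic cadence — a large antecedent–consequent pair, i.e. a double period.
Phrase 3 begins with different material from phrase 1, making it contrasting.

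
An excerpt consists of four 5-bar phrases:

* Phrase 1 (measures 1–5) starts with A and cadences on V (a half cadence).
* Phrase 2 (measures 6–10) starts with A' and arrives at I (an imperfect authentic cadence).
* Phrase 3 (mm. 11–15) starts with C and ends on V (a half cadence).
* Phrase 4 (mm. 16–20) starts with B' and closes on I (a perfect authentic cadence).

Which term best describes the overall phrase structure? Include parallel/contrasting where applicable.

contrasting double period

Four phrases in two halves: the first half (bars 1-10) ends with an imperfect authentic cadence, the second (mm. 11-20) with a perfect authentic cadence — a large antecedent–consequent pair, i.e. a double period.
Phrase 3 begins with different material from phrase 1, making it contrasting.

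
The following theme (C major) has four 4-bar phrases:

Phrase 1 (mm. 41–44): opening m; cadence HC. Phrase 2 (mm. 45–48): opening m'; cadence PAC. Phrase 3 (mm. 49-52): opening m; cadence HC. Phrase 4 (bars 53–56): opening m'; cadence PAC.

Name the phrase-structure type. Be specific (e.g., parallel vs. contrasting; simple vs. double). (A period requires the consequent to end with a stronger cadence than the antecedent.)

The cadence pattern HC–PAC–HC–PAC is weak–strong twice, and phrases 3–4 restate phrases 1–2: a period heard twice, not a double period (which would end weakly at phrase 2).

repeated period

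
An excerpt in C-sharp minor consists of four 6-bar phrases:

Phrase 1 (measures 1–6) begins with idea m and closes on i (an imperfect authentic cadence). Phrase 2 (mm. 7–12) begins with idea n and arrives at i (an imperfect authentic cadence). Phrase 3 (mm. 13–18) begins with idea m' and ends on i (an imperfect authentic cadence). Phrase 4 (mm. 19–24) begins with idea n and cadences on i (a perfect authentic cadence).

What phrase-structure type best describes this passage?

parallel double period

Four phrases in two halves: the first half (bars 1–12) ends with an imperfect authentic cadence, the second (mm. 13–24) with a perfect authentic cadence — a large antecedent–consequent pair, i.e. a double period.
Phrase 3 begins with the same material as phrase 1, making it parallel.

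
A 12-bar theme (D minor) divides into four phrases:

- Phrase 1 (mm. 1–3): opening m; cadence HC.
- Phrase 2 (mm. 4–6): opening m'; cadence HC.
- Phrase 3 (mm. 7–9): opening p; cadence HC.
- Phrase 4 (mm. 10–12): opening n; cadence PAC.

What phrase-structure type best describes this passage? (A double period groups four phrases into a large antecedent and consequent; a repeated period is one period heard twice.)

Four phrases in two halves: the first half (bars 1–6) ends with a half cadence, the second (measures 7–12) with a perfect authentic cadence — a large antecedent–consequent pair, i.e. a double period.
Phrase 3 begins with different material from phrase 1, making it contrasting.

contrasting double period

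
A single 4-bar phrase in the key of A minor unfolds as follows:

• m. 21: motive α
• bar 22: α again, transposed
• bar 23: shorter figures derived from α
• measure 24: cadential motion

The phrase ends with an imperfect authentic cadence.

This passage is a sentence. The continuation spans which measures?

measures 23–24

After the presentation (mm. 21–22), the continuation covers the fragmentation through the cadence: measures 23–24.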